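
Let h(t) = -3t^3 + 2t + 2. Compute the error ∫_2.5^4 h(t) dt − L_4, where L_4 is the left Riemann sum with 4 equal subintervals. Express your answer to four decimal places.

Exact integral: ∫_2.5^4 h(t) dt = -149.953125.
L_4 ≈ -124.333008.
Error ≈ -149.953125 − (-124.333008) ≈ -25.6201.

-25.6201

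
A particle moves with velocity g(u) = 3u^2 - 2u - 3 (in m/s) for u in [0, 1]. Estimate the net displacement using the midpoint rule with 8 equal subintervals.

Δu = (1 − 0)/8 = 0.125.
Midpoints: 0.0625, 0.1875, 0.3125, 0.4375, 0.5625, 0.6875, 0.8125, 0.9375.
g(0.0625) = -3.11328125, g(0.1875) = -3.26953125, g(0.3125) = -3.33203125, g(0.4375) = -3.30078125, g(0.5625) = -3.17578125, g(0.6875) = -2.95703125, g(0.8125) = -2.64453125, g(0.9375) = -2.23828125.
Sum = Δu · [g(0.0625) + g(0.1875) + g(0.3125) + ...].
Sum = -3.00390625.

-3.00390625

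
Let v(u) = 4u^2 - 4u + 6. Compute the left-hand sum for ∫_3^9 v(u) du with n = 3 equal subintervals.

580

Δu = (9 − 3)/3 = 2.
Left endpoints: 3, 5, 7.
v(3) = 30, v(5) = 86, v(7) = 174.
Sum = Δu · [v(3) + v(5) + v(7)].
Sum = 580.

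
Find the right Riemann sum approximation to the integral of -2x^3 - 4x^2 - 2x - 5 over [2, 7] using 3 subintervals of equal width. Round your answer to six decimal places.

-2497.592593

Δx = (7 − 2)/3 = 5/3.
Right endpoints: 11/3, 16/3, 7.
f(11/3) = -4447/27, f(16/3) = -11687/27, f(7) = -901.
Sum = Δx · [f(11/3) + f(16/3) + f(7)].
Sum ≈ -2497.592593.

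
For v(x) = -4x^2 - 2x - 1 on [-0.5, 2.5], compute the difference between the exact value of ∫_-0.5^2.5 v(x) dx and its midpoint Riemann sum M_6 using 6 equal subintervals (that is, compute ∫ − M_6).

-0.25

Exact integral: ∫_-0.5^2.5 v(x) dx = -30.
M_6 = -29.75.
Error = -30 − (-29.75) = -0.25.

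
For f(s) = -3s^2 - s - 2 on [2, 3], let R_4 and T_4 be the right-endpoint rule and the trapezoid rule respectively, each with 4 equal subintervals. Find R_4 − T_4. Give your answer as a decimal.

R_4 = -25.53125.
T_4 = -23.53125.
R_4 − T_4 = -2.

-2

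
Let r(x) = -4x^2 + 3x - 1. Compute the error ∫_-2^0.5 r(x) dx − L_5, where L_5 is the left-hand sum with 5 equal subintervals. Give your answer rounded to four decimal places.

6.0417

Exact integral: ∫_-2^0.5 r(x) dx ≈ -18.958333.
L_5 = -25.
Error ≈ -18.958333 − (-25) ≈ 6.0417.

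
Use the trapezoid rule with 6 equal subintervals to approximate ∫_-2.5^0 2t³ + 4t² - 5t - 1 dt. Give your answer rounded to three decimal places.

Δt = (0 − (-2.5))/6 = 5/12.
f(-2.5) = 5.25, f(-25/12) = 7511/864, f(-5/3) = 248/27, f(-1.25) = 7.59375, f(-5/6) = 517/108, f(-5/12) = 1411/864, f(0) = -1.
T_6 = (Δt/2)·[f(t_0) + 2f(t_1) + ... + 2f(t_{5}) + f(t_6)].
Sum ≈ 14.174.

14.174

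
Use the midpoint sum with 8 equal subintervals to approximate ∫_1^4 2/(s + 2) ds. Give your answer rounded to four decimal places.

Δs = (4 − 1)/8 = 0.375.
Midpoints: 1.1875, 1.5625, 1.9375, 2.3125, 2.6875, 3.0625, 3.4375, 3.8125.
f(1.1875) = 32/51, f(1.5625) = 32/57, f(1.9375) = 32/63, f(2.3125) = 32/69, f(2.6875) = 32/75, f(3.0625) = 32/81, f(3.4375) = 32/87, f(3.8125) = 32/93.
Sum = Δs · [f(1.1875) + f(1.5625) + f(1.9375) + ...].
Sum ≈ 1.3853.

1.3853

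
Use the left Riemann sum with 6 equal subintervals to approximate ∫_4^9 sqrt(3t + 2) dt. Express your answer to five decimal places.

22.37182

Δt = (9 − 4)/6 = 5/6.
Left endpoints: 4, 29/6, 17/3, 6.5, 22/3, 49/6.
f(4) ≈ 3.74166, f(29/6) ≈ 4.06202, f(17/3) ≈ 4.35890, f(6.5) ≈ 4.63681, f(22/3) ≈ 4.89898, f(49/6) ≈ 5.14782.
Sum = Δt · [f(4) + f(29/6) + f(17/3) + ...].
Sum ≈ 22.37182.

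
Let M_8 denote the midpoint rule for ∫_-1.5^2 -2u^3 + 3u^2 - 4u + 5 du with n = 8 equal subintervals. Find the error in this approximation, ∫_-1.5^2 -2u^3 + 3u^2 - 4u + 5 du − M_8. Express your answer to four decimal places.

0.0837

Exact integral: ∫_-1.5^2 f(u) du = 19.90625.
M_8 ≈ 19.822510.
Error ≈ 19.90625 − 19.822510 ≈ 0.0837.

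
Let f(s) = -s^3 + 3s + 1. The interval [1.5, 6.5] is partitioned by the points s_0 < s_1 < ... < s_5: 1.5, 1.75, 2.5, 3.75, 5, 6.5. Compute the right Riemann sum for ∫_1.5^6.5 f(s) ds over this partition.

-573.1640625

Subinterval widths: 0.25, 0.75, 1.25, 1.25, 1.5.
Right endpoints: 1.75, 2.5, 3.75, 5, 6.5.
f(1.75) = 0.890625, f(2.5) = -7.125, f(3.75) = -40.484375, f(5) = -109, f(6.5) = -254.125.
Sum = Σ Δs_i · f(s_i).
Sum = -573.1640625.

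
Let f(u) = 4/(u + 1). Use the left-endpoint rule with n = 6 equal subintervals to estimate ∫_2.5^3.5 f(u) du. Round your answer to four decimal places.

1.0267

Δu = (3.5 − 2.5)/6 = 1/6.
Left endpoints: 2.5, 8/3, 17/6, 3, 19/6, 10/3.
f(2.5) = 8/7, f(8/3) = 12/11, f(17/6) = 24/23, f(3) = 1, f(19/6) = 0.96, f(10/3) = 12/13.
Sum = Δu · [f(2.5) + f(8/3) + f(17/6) + ...].
Sum ≈ 1.0267.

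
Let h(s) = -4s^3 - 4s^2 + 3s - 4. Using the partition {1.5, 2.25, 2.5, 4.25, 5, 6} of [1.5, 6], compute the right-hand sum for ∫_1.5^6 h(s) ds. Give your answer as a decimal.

Subinterval widths: 0.75, 0.25, 1.75, 0.75, 1.
Right endpoints: 2.25, 2.5, 4.25, 5, 6.
h(2.25) = -63.0625, h(2.5) = -84, h(4.25) = -370.5625, h(5) = -589, h(6) = -994.
Sum = Σ Δs_i · h(s_i).
Sum = -2152.53125.

-2152.53125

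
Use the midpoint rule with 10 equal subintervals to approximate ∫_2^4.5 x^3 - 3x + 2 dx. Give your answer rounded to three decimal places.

Δx = (4.5 − 2)/10 = 0.25.
Midpoints: 2.125, 2.375, 2.625, 2.875, 3.125, 3.375, 3.625, 3.875, 4.125, 4.375.
f(2.125) = 2673/512, f(2.375) = 4235/512, f(2.625) = 6253/512, f(2.875) = 8775/512, f(3.125) = 11849/512, f(3.375) = 15523/512, f(3.625) = 19845/512, f(3.875) = 24863/512, f(4.125) = 30625/512, f(4.375) = 37179/512.
Sum = Δx · [f(2.125) + f(2.375) + f(2.625) + ...].
Sum ≈ 79.014.

79.014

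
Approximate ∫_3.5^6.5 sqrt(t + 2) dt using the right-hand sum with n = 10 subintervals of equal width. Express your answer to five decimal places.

8.00716

Δt = (6.5 − 3.5)/10 = 0.3.
Right endpoints: 3.8, 4.1, 4.4, 4.7, 5, 5.3, 5.6, 5.9, 6.2, 6.5.
f(3.8) ≈ 2.40832, f(4.1) ≈ 2.46982, f(4.4) ≈ 2.52982, f(4.7) ≈ 2.58844, f(5) ≈ 2.64575, f(5.3) ≈ 2.70185, f(5.6) ≈ 2.75681, f(5.9) ≈ 2.81069, f(6.2) ≈ 2.86356, f(6.5) ≈ 2.91548.
Sum = Δt · [f(3.8) + f(4.1) + f(4.4) + ...].
Sum ≈ 8.00716.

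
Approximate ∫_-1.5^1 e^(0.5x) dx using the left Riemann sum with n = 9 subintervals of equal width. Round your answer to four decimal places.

Δx = (1 − (-1.5))/9 = 5/18.
Left endpoints: -1.5, -11/9, -17/18, -2/3, -7/18, -1/9, 1/6, 4/9, 13/18.
f(-1.5) ≈ 0.4724, f(-11/9) ≈ 0.5427, f(-17/18) ≈ 0.6236, f(-2/3) ≈ 0.7165, f(-7/18) ≈ 0.8233, f(-1/9) ≈ 0.9460, f(1/6) ≈ 1.0869, f(4/9) ≈ 1.2488, f(13/18) ≈ 1.4349.
Sum = Δx · [f(-1.5) + f(-11/9) + f(-17/18) + ...].
Sum ≈ 2.1931.

2.1931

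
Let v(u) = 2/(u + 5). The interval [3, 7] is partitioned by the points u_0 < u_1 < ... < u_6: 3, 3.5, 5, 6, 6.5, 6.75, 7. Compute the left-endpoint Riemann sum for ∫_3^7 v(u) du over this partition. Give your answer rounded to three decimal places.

0.855

Subinterval widths: 0.5, 1.5, 1, 0.5, 0.25, 0.25.
Left endpoints: 3, 3.5, 5, 6, 6.5, 6.75.
v(3) = 0.25, v(3.5) = 4/17, v(5) = 0.2, v(6) = 2/11, v(6.5) = 4/23, v(6.75) = 8/47.
Sum = Σ Δu_i · v(u_i).
Sum ≈ 0.855.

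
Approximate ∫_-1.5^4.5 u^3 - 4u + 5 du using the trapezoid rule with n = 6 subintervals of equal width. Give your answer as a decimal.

Δu = (4.5 − (-1.5))/6 = 1.
f(-1.5) = 7.625, f(-0.5) = 6.875, f(0.5) = 3.125, f(1.5) = 2.375, f(2.5) = 10.625, f(3.5) = 33.875, f(4.5) = 78.125.
T_6 = (Δu/2)·[f(u_0) + 2f(u_1) + ... + 2f(u_{5}) + f(u_6)].
Sum = 99.75.

99.75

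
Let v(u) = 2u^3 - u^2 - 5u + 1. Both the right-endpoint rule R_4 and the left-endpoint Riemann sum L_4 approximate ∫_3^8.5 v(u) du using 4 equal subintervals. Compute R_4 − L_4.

R_4 ≈ 3024.16211.
L_4 ≈ 1534.34961.
R_4 − L_4 = 1489.8125.

1489.8125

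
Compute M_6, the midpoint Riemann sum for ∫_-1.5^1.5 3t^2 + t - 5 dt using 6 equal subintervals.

-8.4375

Δt = (1.5 − (-1.5))/6 = 0.5.
Midpoints: -1.25, -0.75, -0.25, 0.25, 0.75, 1.25.
f(-1.25) = -1.5625, f(-0.75) = -4.0625, f(-0.25) = -5.0625, f(0.25) = -4.5625, f(0.75) = -2.5625, f(1.25) = 0.9375.
Sum = Δt · [f(-1.25) + f(-0.75) + f(-0.25) + ...].
Sum = -8.4375.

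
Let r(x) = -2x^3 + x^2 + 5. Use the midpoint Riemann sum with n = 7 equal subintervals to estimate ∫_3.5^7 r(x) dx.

Δx = (7 − 3.5)/7 = 0.5.
Midpoints: 3.75, 4.25, 4.75, 5.25, 5.75, 6.25, 6.75.
r(3.75) = -86.40625, r(4.25) = -130.46875, r(4.75) = -186.78125, r(5.25) = -256.84375, r(5.75) = -342.15625, r(6.25) = -444.21875, r(6.75) = -564.53125.
Sum = Δx · [r(3.75) + r(4.25) + r(4.75) + ...].
Sum = -1005.703125.

-1005.703125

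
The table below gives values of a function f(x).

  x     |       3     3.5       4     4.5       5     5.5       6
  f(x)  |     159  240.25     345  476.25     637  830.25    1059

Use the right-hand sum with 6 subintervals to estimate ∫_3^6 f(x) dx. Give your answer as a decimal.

Δx = 0.5.
Sum = 0.5·[240.25 + 345 + 476.25 + 637 + 830.25 + 1059] = 1793.875.

1793.875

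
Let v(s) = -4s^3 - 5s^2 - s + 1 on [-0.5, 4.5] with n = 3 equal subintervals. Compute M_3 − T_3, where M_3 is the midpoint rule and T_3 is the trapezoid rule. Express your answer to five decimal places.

M_3 ≈ -533.5185185.
T_3 ≈ -634.2129630.
M_3 − T_3 ≈ 100.69444.

100.69444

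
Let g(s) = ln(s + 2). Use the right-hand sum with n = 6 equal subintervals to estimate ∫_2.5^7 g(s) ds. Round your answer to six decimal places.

Δs = (7 − 2.5)/6 = 0.75.
Right endpoints: 3.25, 4, 4.75, 5.5, 6.25, 7.
g(3.25) ≈ 1.658228, g(4) ≈ 1.791759, g(4.75) ≈ 1.909543, g(5.5) ≈ 2.014903, g(6.25) ≈ 2.110213, g(7) ≈ 2.197225.
Sum = Δs · [g(3.25) + g(4) + g(4.75) + ...].
Sum ≈ 8.761403.

8.761403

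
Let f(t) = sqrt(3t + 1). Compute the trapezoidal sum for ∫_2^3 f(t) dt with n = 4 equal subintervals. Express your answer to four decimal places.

2.9112

Δt = (3 − 2)/4 = 0.25.
f(2) ≈ 2.6458, f(2.25) ≈ 2.7839, f(2.5) ≈ 2.9155, f(2.75) ≈ 3.0414, f(3) ≈ 3.1623.
T_4 = (Δt/2)·[f(t_0) + 2f(t_1) + 2f(t_2) + 2f(t_3) + f(t_4)].
Sum ≈ 2.9112.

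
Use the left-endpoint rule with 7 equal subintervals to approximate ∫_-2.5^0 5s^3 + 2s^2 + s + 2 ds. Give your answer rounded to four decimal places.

-49.5918

Δs = (0 − (-2.5))/7 = 5/14.
Left endpoints: -2.5, -15/7, -25/14, -10/7, -15/14, -5/7, -5/14.
f(-2.5) = -66.125, f(-15/7) = -13774/343, f(-25/14) = -60037/2744, f(-10/7) = -3404/343, f(-15/14) = -8027/2744, f(-5/7) = 166/343, f(-5/14) = 4583/2744.
Sum = Δs · [f(-2.5) + f(-15/7) + f(-25/14) + ...].
Sum ≈ -49.5918.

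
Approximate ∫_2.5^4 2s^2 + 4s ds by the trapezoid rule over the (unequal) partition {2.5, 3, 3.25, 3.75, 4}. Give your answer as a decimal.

Subinterval widths: 0.5, 0.25, 0.5, 0.25.
f(2.5) = 22.5, f(3) = 30, f(3.25) = 34.125, f(3.75) = 43.125, f(4) = 48.
On each subinterval the trapezoid contributes (Δs_i/2)·[f(s_{i-1}) + f(s_i)].
Sum = 51.84375.

51.84375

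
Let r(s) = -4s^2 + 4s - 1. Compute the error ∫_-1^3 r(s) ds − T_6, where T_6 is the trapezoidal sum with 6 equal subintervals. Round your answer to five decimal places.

Exact integral: ∫_-1^3 r(s) ds ≈ -25.3333333.
T_6 ≈ -26.5185185.
Error ≈ -25.3333333 − (-26.5185185) ≈ 1.18519.

1.18519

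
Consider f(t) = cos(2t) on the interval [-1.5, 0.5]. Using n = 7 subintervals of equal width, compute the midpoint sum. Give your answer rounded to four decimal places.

0.4980

Δt = (0.5 − (-1.5))/7 = 2/7.
Midpoints: -19/14, -15/14, -11/14, -0.5, -3/14, 1/14, 5/14.
f(-19/14) ≈ -0.9101, f(-15/14) ≈ -0.5414, f(-11/14) ≈ -0.0006, f(-0.5) ≈ 0.5403, f(-3/14) ≈ 0.9096, f(1/14) ≈ 0.9898, f(5/14) ≈ 0.7556.
Sum = Δt · [f(-19/14) + f(-15/14) + f(-11/14) + ...].
Sum ≈ 0.4980.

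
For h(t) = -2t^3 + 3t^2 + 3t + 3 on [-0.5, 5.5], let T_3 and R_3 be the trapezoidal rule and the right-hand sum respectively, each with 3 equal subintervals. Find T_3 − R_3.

225

T_3 = -276.
R_3 = -501.
T_3 − R_3 = 225.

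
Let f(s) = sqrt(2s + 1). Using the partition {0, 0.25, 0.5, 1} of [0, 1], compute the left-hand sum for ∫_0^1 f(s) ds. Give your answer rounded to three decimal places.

Subinterval widths: 0.25, 0.25, 0.5.
Left endpoints: 0, 0.25, 0.5.
f(0) ≈ 1.000, f(0.25) ≈ 1.225, f(0.5) ≈ 1.414.
Sum = Σ Δs_i · f(s_i).
Sum ≈ 1.263.

1.263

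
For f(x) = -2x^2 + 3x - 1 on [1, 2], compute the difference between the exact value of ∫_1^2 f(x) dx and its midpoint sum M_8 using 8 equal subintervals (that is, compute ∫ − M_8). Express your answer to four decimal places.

-0.0026

Exact integral: ∫_1^2 f(x) dx ≈ -1.166667.
M_8 = -1.1640625.
Error ≈ -1.166667 − (-1.1640625) ≈ -0.0026.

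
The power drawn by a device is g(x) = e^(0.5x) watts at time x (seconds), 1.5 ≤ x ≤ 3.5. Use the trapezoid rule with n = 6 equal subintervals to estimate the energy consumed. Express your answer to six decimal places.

7.292038

Δx = (3.5 − 1.5)/6 = 1/3.
g(1.5) ≈ 2.117000, g(11/6) ≈ 2.500940, g(13/6) ≈ 2.954512, g(2.5) ≈ 3.490343, g(17/6) ≈ 4.123353, g(19/6) ≈ 4.871166, g(3.5) ≈ 5.754603.
T_6 = (Δx/2)·[g(x_0) + 2g(x_1) + ... + 2g(x_{5}) + g(x_6)].
Sum ≈ 7.292038.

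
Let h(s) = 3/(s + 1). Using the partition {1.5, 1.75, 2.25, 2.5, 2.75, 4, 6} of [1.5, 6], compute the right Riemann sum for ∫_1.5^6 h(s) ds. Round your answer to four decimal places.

2.7557

Subinterval widths: 0.25, 0.5, 0.25, 0.25, 1.25, 2.
Right endpoints: 1.75, 2.25, 2.5, 2.75, 4, 6.
h(1.75) = 12/11, h(2.25) = 12/13, h(2.5) = 6/7, h(2.75) = 0.8, h(4) = 0.6, h(6) = 3/7.
Sum = Σ Δs_i · h(s_i).
Sum ≈ 2.7557.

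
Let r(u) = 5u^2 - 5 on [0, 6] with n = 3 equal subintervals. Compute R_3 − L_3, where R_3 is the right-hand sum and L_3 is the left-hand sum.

360

R_3 = 530.
L_3 = 170.
R_3 − L_3 = 360.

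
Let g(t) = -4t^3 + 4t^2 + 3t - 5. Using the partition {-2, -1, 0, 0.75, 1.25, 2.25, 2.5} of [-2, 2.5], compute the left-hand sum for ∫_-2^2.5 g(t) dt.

23.453125

Subinterval widths: 1, 1, 0.75, 0.5, 1, 0.25.
Left endpoints: -2, -1, 0, 0.75, 1.25, 2.25.
g(-2) = 37, g(-1) = 0, g(0) = -5, g(0.75) = -2.1875, g(1.25) = -2.8125, g(2.25) = -23.5625.
Sum = Σ Δt_i · g(t_i).
Sum = 23.453125.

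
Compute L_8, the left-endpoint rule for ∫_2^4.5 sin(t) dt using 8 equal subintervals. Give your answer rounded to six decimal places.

Δt = (4.5 − 2)/8 = 0.3125.
Left endpoints: 2, 2.3125, 2.625, 2.9375, 3.25, 3.5625, 3.875, 4.1875.
f(2) ≈ 0.909297, f(2.3125) ≈ 0.737319, f(2.625) ≈ 0.493920, f(2.9375) ≈ 0.202679, f(3.25) ≈ -0.108195, f(3.5625) ≈ -0.408589, f(3.875) ≈ -0.669405, f(4.1875) ≈ -0.865380.
Sum = Δt · [f(2) + f(2.3125) + f(2.625) + ...].
Sum ≈ 0.091140.

0.091140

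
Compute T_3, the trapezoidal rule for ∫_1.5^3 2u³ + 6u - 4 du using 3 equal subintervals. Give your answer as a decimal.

Δu = (3 − 1.5)/3 = 0.5.
f(1.5) = 11.75, f(2) = 24, f(2.5) = 42.25, f(3) = 68.
T_3 = (Δu/2)·[f(u_0) + 2f(u_1) + 2f(u_2) + f(u_3)].
Sum = 53.0625.

53.0625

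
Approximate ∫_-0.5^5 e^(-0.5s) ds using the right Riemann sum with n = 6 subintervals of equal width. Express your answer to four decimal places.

Δs = (5 − (-0.5))/6 = 11/12.
Right endpoints: 5/12, 4/3, 2.25, 19/6, 49/12, 5.
f(5/12) ≈ 0.8119, f(4/3) ≈ 0.5134, f(2.25) ≈ 0.3247, f(19/6) ≈ 0.2053, f(49/12) ≈ 0.1298, f(5) ≈ 0.0821.
Sum = Δs · [f(5/12) + f(4/3) + f(2.25) + ...].
Sum ≈ 1.8949.

1.8949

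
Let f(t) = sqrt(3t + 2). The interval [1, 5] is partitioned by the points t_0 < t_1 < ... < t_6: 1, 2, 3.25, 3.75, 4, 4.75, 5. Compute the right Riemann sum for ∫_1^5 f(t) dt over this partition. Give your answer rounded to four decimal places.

Subinterval widths: 1, 1.25, 0.5, 0.25, 0.75, 0.25.
Right endpoints: 2, 3.25, 3.75, 4, 4.75, 5.
f(2) ≈ 2.8284, f(3.25) ≈ 3.4278, f(3.75) ≈ 3.6401, f(4) ≈ 3.7417, f(4.75) ≈ 4.0311, f(5) ≈ 4.1231.
Sum = Σ Δt_i · f(t_i).
Sum ≈ 13.9228.

13.9228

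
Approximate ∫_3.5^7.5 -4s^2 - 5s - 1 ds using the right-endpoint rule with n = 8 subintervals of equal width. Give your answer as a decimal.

-669

Δs = (7.5 − 3.5)/8 = 0.5.
Right endpoints: 4, 4.5, 5, 5.5, 6, 6.5, 7, 7.5.
f(4) = -85, f(4.5) = -104.5, f(5) = -126, f(5.5) = -149.5, f(6) = -175, f(6.5) = -202.5, f(7) = -232, f(7.5) = -263.5.
Sum = Δs · [f(4) + f(4.5) + f(5) + ...].
Sum = -669.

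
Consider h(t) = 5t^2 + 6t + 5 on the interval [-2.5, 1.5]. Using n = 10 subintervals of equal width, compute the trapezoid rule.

40.2

Δt = (1.5 − (-2.5))/10 = 0.4.
h(-2.5) = 21.25, h(-2.1) = 14.45, h(-1.7) = 9.25, h(-1.3) = 5.65, h(-0.9) = 3.65, h(-0.5) = 3.25, h(-0.1) = 4.45, h(0.3) = 7.25, h(0.7) = 11.65, h(1.1) = 17.65, h(1.5) = 25.25.
T_10 = (Δt/2)·[h(t_0) + 2h(t_1) + ... + 2h(t_{9}) + h(t_10)].
Sum = 40.2.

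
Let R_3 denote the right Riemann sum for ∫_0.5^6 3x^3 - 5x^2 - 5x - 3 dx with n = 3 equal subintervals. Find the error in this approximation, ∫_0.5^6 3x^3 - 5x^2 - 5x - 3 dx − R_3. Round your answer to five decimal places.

Exact integral: ∫_0.5^6 f(x) dx ≈ 506.2864583.
R_3 ≈ 985.5949074.
Error ≈ 506.2864583 − 985.5949074 ≈ -479.30845.

-479.30845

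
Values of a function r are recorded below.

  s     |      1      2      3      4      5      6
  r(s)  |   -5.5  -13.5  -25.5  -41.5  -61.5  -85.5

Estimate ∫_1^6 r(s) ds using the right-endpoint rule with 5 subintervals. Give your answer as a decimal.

Δs = 1.
Sum = 1·[(-13.5) + (-25.5) + (-41.5) + (-61.5) + (-85.5)] = -227.5.

-227.5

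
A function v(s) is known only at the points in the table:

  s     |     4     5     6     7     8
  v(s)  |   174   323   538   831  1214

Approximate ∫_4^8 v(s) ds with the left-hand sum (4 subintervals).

1866

Δs = 1.
Sum = 1·[174 + 323 + 538 + 831] = 1866.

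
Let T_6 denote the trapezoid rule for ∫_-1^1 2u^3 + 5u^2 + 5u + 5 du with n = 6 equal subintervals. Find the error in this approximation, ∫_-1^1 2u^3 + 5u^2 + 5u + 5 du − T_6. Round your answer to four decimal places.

-0.1852

Exact integral: ∫_-1^1 f(u) du ≈ 13.333333.
T_6 ≈ 13.518519.
Error ≈ 13.333333 − 13.518519 ≈ -0.1852.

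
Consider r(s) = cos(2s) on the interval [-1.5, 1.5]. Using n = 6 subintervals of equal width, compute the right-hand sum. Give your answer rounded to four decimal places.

Δs = (1.5 − (-1.5))/6 = 0.5.
Right endpoints: -1, -0.5, 0, 0.5, 1, 1.5.
r(-1) ≈ -0.4161, r(-0.5) ≈ 0.5403, r(0) ≈ 1.0000, r(0.5) ≈ 0.5403, r(1) ≈ -0.4161, r(1.5) ≈ -0.9900.
Sum = Δs · [r(-1) + r(-0.5) + r(0) + ...].
Sum ≈ 0.1292.

0.1292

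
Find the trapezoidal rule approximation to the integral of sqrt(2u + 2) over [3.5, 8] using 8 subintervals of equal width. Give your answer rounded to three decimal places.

16.453

Δu = (8 − 3.5)/8 = 0.5625.
f(3.5) ≈ 3.000, f(4.0625) ≈ 3.182, f(4.625) ≈ 3.354, f(5.1875) ≈ 3.518, f(5.75) ≈ 3.674, f(6.3125) ≈ 3.824, f(6.875) ≈ 3.969, f(7.4375) ≈ 4.108, f(8) ≈ 4.243.
T_8 = (Δu/2)·[f(u_0) + 2f(u_1) + ... + 2f(u_{7}) + f(u_8)].
Sum ≈ 16.453.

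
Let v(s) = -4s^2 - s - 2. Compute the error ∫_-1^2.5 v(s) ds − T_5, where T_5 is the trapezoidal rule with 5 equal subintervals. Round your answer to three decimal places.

1.143

Exact integral: ∫_-1^2.5 v(s) ds ≈ -31.79167.
T_5 = -32.935.
Error ≈ -31.79167 − (-32.935) ≈ 1.143.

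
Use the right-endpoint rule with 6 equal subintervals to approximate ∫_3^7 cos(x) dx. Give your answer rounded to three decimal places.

1.078

Δx = (7 − 3)/6 = 2/3.
Right endpoints: 11/3, 13/3, 5, 17/3, 19/3, 7.
f(11/3) ≈ -0.865, f(13/3) ≈ -0.370, f(5) ≈ 0.284, f(17/3) ≈ 0.816, f(19/3) ≈ 0.999, f(7) ≈ 0.754.
Sum = Δx · [f(11/3) + f(13/3) + f(5) + ...].
Sum ≈ 1.078.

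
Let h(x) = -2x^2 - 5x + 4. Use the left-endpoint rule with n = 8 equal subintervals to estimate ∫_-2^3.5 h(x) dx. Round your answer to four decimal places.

Δx = (3.5 − (-2))/8 = 0.6875.
Left endpoints: -2, -1.3125, -0.625, 0.0625, 0.75, 1.4375, 2.125, 2.8125.
h(-2) = 6, h(-1.3125) = 7.1171875, h(-0.625) = 6.34375, h(0.0625) = 3.6796875, h(0.75) = -0.875, h(1.4375) = -7.3203125, h(2.125) = -15.65625, h(2.8125) = -25.8828125.
Sum = Δx · [h(-2) + h(-1.3125) + h(-0.625) + ...].
Sum ≈ -18.2832.

-18.2832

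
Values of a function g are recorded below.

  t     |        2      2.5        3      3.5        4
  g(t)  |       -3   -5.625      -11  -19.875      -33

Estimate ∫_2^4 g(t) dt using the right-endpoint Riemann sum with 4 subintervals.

Δt = 0.5.
Sum = 0.5·[(-5.625) + (-11) + (-19.875) + (-33)] = -34.75.

-34.75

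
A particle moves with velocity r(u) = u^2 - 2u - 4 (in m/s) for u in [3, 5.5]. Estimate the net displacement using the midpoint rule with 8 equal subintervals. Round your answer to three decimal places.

Δu = (5.5 − 3)/8 = 0.3125.
Midpoints: 3.15625, 3.46875, 3.78125, 4.09375, 4.40625, 4.71875, 5.03125, 5.34375.
r(3.15625) = -359/1024, r(3.46875) = 1121/1024, r(3.78125) = 2801/1024, r(4.09375) = 4681/1024, r(4.40625) = 6761/1024, r(4.71875) = 9041/1024, r(5.03125) = 11521/1024, r(5.34375) = 14201/1024.
Sum = Δu · [r(3.15625) + r(3.46875) + r(3.78125) + ...].
Sum ≈ 15.188.

15.188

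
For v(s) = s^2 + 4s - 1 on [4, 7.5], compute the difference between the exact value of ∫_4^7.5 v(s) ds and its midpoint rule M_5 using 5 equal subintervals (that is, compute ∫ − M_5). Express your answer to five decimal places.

0.14292

Exact integral: ∫_4^7.5 v(s) ds ≈ 196.2916667.
M_5 = 196.14875.
Error ≈ 196.2916667 − 196.14875 ≈ 0.14292.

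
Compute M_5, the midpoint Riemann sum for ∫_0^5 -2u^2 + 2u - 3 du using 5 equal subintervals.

Δu = (5 − 0)/5 = 1.
Midpoints: 0.5, 1.5, 2.5, 3.5, 4.5.
f(0.5) = -2.5, f(1.5) = -4.5, f(2.5) = -10.5, f(3.5) = -20.5, f(4.5) = -34.5.
Sum = Δu · [f(0.5) + f(1.5) + f(2.5) + f(3.5) + f(4.5)].
Sum = -72.5.

-72.5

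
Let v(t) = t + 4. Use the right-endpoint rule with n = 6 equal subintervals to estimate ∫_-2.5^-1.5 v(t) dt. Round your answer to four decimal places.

Δt = (-1.5 − (-2.5))/6 = 1/6.
Right endpoints: -7/3, -13/6, -2, -11/6, -5/3, -1.5.
v(-7/3) = 5/3, v(-13/6) = 11/6, v(-2) = 2, v(-11/6) = 13/6, v(-5/3) = 7/3, v(-1.5) = 2.5.
Sum = Δt · [v(-7/3) + v(-13/6) + v(-2) + ...].
Sum ≈ 2.0833.

2.0833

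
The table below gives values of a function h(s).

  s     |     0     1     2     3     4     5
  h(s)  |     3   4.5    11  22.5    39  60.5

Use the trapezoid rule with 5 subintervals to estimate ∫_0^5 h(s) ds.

Δs = 1.
T_5 = (1/2)·[3 + 2·4.5 + 2·11 + 2·22.5 + 2·39 + 60.5] = 108.75.

108.75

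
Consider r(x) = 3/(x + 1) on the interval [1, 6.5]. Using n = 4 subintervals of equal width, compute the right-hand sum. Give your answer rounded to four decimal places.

3.3141

Δx = (6.5 − 1)/4 = 1.375.
Right endpoints: 2.375, 3.75, 5.125, 6.5.
r(2.375) = 8/9, r(3.75) = 12/19, r(5.125) = 24/49, r(6.5) = 0.4.
Sum = Δx · [r(2.375) + r(3.75) + r(5.125) + r(6.5)].
Sum ≈ 3.3141.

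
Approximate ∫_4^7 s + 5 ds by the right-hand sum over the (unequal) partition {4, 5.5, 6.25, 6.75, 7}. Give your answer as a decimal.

33.0625

Subinterval widths: 1.5, 0.75, 0.5, 0.25.
Right endpoints: 5.5, 6.25, 6.75, 7.
f(5.5) = 10.5, f(6.25) = 11.25, f(6.75) = 11.75, f(7) = 12.
Sum = Σ Δs_i · f(s_i).
Sum = 33.0625.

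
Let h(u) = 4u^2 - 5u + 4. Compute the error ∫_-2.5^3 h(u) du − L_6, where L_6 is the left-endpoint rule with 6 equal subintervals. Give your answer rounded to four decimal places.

Exact integral: ∫_-2.5^3 h(u) du ≈ 71.958333.
L_6 ≈ 82.601852.
Error ≈ 71.958333 − 82.601852 ≈ -10.6435.

-10.6435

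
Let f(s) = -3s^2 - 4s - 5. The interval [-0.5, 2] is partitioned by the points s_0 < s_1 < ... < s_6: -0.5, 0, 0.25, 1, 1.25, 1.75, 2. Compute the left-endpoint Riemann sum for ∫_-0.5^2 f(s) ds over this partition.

-23.40625

Subinterval widths: 0.5, 0.25, 0.75, 0.25, 0.5, 0.25.
Left endpoints: -0.5, 0, 0.25, 1, 1.25, 1.75.
f(-0.5) = -3.75, f(0) = -5, f(0.25) = -6.1875, f(1) = -12, f(1.25) = -14.6875, f(1.75) = -21.1875.
Sum = Σ Δs_i · f(s_i).
Sum = -23.40625.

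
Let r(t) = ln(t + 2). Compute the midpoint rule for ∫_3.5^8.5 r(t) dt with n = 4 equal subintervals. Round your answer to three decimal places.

Δt = (8.5 − 3.5)/4 = 1.25.
Midpoints: 4.125, 5.375, 6.625, 7.875.
r(4.125) ≈ 1.812, r(5.375) ≈ 1.998, r(6.625) ≈ 2.155, r(7.875) ≈ 2.290.
Sum = Δt · [r(4.125) + r(5.375) + r(6.625) + r(7.875)].
Sum ≈ 10.319.

10.319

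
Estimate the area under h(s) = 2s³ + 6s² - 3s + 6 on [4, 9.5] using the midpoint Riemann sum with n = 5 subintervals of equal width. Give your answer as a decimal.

Δs = (9.5 − 4)/5 = 1.1.
Midpoints: 4.55, 5.65, 6.75, 7.85, 8.95.
h(4.55) = 304.95775, h(5.65) = 541.30925, h(6.75) = 874.21875, h(7.85) = 1319.65825, h(8.95) = 1893.59975.
Sum = Δs · [h(4.55) + h(5.65) + h(6.75) + h(7.85) + h(8.95)].
Sum = 5427.118125.

5427.118125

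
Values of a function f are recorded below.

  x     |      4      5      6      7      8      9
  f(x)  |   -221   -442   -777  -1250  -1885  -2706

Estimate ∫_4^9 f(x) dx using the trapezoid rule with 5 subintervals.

Δx = 1.
T_5 = (1/2)·[(-221) + 2·(-442) + 2·(-777) + 2·(-1250) + 2·(-1885) + (-2706)] = -5817.5.

-5817.5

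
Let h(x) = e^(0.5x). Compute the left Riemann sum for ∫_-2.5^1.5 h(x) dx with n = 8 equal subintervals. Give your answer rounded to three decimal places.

Δx = (1.5 − (-2.5))/8 = 0.5.
Left endpoints: -2.5, -2, -1.5, -1, -0.5, 0, 0.5, 1.
h(-2.5) ≈ 0.287, h(-2) ≈ 0.368, h(-1.5) ≈ 0.472, h(-1) ≈ 0.607, h(-0.5) ≈ 0.779, h(0) ≈ 1.000, h(0.5) ≈ 1.284, h(1) ≈ 1.649.
Sum = Δx · [h(-2.5) + h(-2) + h(-1.5) + ...].
Sum ≈ 3.222.

3.222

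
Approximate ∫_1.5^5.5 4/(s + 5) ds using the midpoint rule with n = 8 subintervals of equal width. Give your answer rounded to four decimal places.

Δs = (5.5 − 1.5)/8 = 0.5.
Midpoints: 1.75, 2.25, 2.75, 3.25, 3.75, 4.25, 4.75, 5.25.
f(1.75) = 16/27, f(2.25) = 16/29, f(2.75) = 16/31, f(3.25) = 16/33, f(3.75) = 16/35, f(4.25) = 16/37, f(4.75) = 16/39, f(5.25) = 16/41.
Sum = Δs · [f(1.75) + f(2.25) + f(2.75) + ...].
Sum ≈ 1.9177.

1.9177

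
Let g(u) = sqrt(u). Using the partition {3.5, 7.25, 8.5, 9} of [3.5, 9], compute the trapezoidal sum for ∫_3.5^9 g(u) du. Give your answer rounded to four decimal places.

Subinterval widths: 3.75, 1.25, 0.5.
g(3.5) ≈ 1.8708, g(7.25) ≈ 2.6926, g(8.5) ≈ 2.9155, g(9) ≈ 3.0000.
On each subinterval the trapezoid contributes (Δu_i/2)·[g(u_{i-1}) + g(u_i)].
Sum ≈ 13.5403.

13.5403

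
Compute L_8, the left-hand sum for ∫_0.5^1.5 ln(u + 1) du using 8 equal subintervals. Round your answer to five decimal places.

Δu = (1.5 − 0.5)/8 = 0.125.
Left endpoints: 0.5, 0.625, 0.75, 0.875, 1, 1.125, 1.25, 1.375.
f(0.5) ≈ 0.40547, f(0.625) ≈ 0.48551, f(0.75) ≈ 0.55962, f(0.875) ≈ 0.62861, f(1) ≈ 0.69315, f(1.125) ≈ 0.75377, f(1.25) ≈ 0.81093, f(1.375) ≈ 0.86500.
Sum = Δu · [f(0.5) + f(0.625) + f(0.75) + ...].
Sum ≈ 0.65026.

0.65026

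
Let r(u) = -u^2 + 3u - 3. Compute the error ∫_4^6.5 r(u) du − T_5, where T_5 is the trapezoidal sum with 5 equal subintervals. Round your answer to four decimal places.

Exact integral: ∫_4^6.5 r(u) du ≈ -38.333333.
T_5 = -38.4375.
Error ≈ -38.333333 − (-38.4375) ≈ 0.1042.

0.1042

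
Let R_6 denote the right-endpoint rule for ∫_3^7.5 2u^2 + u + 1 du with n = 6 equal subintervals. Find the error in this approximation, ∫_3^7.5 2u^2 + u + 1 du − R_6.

-37.96875

Exact integral: ∫_3^7.5 f(u) du = 291.375.
R_6 = 329.34375.
Error = 291.375 − 329.34375 = -37.96875.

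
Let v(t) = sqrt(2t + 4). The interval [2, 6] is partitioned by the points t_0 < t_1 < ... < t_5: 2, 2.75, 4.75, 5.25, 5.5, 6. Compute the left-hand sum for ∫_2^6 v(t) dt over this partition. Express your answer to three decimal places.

Subinterval widths: 0.75, 2, 0.5, 0.25, 0.5.
Left endpoints: 2, 2.75, 4.75, 5.25, 5.5.
v(2) ≈ 2.828, v(2.75) ≈ 3.082, v(4.75) ≈ 3.674, v(5.25) ≈ 3.808, v(5.5) ≈ 3.873.
Sum = Σ Δt_i · v(t_i).
Sum ≈ 13.011.

13.011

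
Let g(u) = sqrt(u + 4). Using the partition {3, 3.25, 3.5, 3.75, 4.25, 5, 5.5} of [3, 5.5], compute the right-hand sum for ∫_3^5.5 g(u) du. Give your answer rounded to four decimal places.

7.2810

Subinterval widths: 0.25, 0.25, 0.25, 0.5, 0.75, 0.5.
Right endpoints: 3.25, 3.5, 3.75, 4.25, 5, 5.5.
g(3.25) ≈ 2.6926, g(3.5) ≈ 2.7386, g(3.75) ≈ 2.7839, g(4.25) ≈ 2.8723, g(5) ≈ 3.0000, g(5.5) ≈ 3.0822.
Sum = Σ Δu_i · g(u_i).
Sum ≈ 7.2810.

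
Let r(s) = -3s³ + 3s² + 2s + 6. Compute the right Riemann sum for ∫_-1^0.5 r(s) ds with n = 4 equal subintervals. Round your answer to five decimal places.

Δs = (0.5 − (-1))/4 = 0.375.
Right endpoints: -0.625, -0.25, 0.125, 0.5.
r(-0.625) = 3407/512, r(-0.25) = 5.734375, r(0.125) = 3221/512, r(0.5) = 7.375.
Sum = Δs · [r(-0.625) + r(-0.25) + r(0.125) + r(0.5)].
Sum ≈ 9.77051.

9.77051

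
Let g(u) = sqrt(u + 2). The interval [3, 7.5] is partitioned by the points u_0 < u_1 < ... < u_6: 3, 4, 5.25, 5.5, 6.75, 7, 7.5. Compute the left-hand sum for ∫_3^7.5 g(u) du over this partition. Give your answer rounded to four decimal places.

Subinterval widths: 1, 1.25, 0.25, 1.25, 0.25, 0.5.
Left endpoints: 3, 4, 5.25, 5.5, 6.75, 7.
g(3) ≈ 2.2361, g(4) ≈ 2.4495, g(5.25) ≈ 2.6926, g(5.5) ≈ 2.7386, g(6.75) ≈ 2.9580, g(7) ≈ 3.0000.
Sum = Σ Δu_i · g(u_i).
Sum ≈ 11.6339.

11.6339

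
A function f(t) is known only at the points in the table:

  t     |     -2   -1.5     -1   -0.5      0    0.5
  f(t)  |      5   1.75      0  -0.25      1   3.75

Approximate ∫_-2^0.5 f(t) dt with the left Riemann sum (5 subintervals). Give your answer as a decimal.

Δt = 0.5.
Sum = 0.5·[5 + 1.75 + 0 + (-0.25) + 1] = 3.75.

3.75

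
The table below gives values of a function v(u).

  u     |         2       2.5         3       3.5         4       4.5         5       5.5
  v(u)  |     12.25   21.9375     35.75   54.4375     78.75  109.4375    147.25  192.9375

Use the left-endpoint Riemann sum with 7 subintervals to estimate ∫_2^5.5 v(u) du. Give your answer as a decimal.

229.90625

Δu = 0.5.
Sum = 0.5·[12.25 + 21.9375 + 35.75 + 54.4375 + 78.75 + 109.4375 + 147.25] = 229.90625.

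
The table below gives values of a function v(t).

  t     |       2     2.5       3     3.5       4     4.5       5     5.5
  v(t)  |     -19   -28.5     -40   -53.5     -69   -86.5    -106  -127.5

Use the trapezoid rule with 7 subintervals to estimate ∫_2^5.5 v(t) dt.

Δt = 0.5.
T_7 = (0.5/2)·[(-19) + 2·(-28.5) + 2·(-40) + 2·(-53.5) + 2·(-69) + 2·(-86.5) + 2·(-106) + (-127.5)] = -228.375.

-228.375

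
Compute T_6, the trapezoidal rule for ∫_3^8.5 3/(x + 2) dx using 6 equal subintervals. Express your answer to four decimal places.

2.2323

Δx = (8.5 − 3)/6 = 11/12.
f(3) = 0.6, f(47/12) = 36/71, f(29/6) = 18/41, f(5.75) = 12/31, f(20/3) = 9/26, f(91/12) = 36/115, f(8.5) = 2/7.
T_6 = (Δx/2)·[f(x_0) + 2f(x_1) + ... + 2f(x_{5}) + f(x_6)].
Sum ≈ 2.2323.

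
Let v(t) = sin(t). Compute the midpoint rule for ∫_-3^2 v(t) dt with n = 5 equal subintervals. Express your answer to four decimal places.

Δt = (2 − (-3))/5 = 1.
Midpoints: -2.5, -1.5, -0.5, 0.5, 1.5.
v(-2.5) ≈ -0.5985, v(-1.5) ≈ -0.9975, v(-0.5) ≈ -0.4794, v(0.5) ≈ 0.4794, v(1.5) ≈ 0.9975.
Sum = Δt · [v(-2.5) + v(-1.5) + v(-0.5) + v(0.5) + v(1.5)].
Sum ≈ -0.5985.

-0.5985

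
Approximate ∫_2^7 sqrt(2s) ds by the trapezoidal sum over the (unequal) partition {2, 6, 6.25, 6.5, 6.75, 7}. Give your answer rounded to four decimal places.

Subinterval widths: 4, 0.25, 0.25, 0.25, 0.25.
f(2) ≈ 2.0000, f(6) ≈ 3.4641, f(6.25) ≈ 3.5355, f(6.5) ≈ 3.6056, f(6.75) ≈ 3.6742, f(7) ≈ 3.7417.
On each subinterval the trapezoid contributes (Δs_i/2)·[f(s_{i-1}) + f(s_i)].
Sum ≈ 14.5328.

14.5328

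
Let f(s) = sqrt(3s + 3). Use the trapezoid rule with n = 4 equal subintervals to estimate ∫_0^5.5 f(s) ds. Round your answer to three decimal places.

Δs = (5.5 − 0)/4 = 1.375.
f(0) ≈ 1.732, f(1.375) ≈ 2.669, f(2.75) ≈ 3.354, f(4.125) ≈ 3.921, f(5.5) ≈ 4.416.
T_4 = (Δs/2)·[f(s_0) + 2f(s_1) + 2f(s_2) + 2f(s_3) + f(s_4)].
Sum ≈ 17.900.

17.900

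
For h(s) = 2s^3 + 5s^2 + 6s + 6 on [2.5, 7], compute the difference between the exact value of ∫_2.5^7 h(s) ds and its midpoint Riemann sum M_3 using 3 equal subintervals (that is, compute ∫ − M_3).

Exact integral: ∫_2.5^7 h(s) ds = 1881.84375.
M_3 = 1853.578125.
Error = 1881.84375 − 1853.578125 = 28.265625.

28.265625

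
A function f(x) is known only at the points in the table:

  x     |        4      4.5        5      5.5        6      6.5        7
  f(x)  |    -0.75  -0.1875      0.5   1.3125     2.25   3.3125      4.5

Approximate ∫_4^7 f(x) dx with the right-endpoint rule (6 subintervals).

Δx = 0.5.
Sum = 0.5·[(-0.1875) + 0.5 + 1.3125 + 2.25 + 3.3125 + 4.5] = 5.84375.

5.84375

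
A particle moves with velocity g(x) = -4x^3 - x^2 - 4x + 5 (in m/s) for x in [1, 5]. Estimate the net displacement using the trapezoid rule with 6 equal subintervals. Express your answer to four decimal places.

-704.2963

Δx = (5 − 1)/6 = 2/3.
g(1) = -4, g(5/3) = -620/27, g(7/3) = -1636/27, g(3) = -124, g(11/3) = -5948/27, g(13/3) = -9628/27, g(5) = -540.
T_6 = (Δx/2)·[g(x_0) + 2g(x_1) + ... + 2g(x_{5}) + g(x_6)].
Sum ≈ -704.2963.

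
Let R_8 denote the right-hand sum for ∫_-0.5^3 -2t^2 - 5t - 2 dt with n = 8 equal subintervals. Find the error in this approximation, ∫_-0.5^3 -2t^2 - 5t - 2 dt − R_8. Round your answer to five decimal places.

7.87956

Exact integral: ∫_-0.5^3 f(t) dt ≈ -46.9583333.
R_8 ≈ -54.8378906.
Error ≈ -46.9583333 − (-54.8378906) ≈ 7.87956.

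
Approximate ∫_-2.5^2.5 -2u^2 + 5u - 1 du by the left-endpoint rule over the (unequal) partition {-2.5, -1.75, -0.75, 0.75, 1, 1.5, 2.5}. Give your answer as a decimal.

-40.78125

Subinterval widths: 0.75, 1, 1.5, 0.25, 0.5, 1.
Left endpoints: -2.5, -1.75, -0.75, 0.75, 1, 1.5.
f(-2.5) = -26, f(-1.75) = -15.875, f(-0.75) = -5.875, f(0.75) = 1.625, f(1) = 2, f(1.5) = 2.
Sum = Σ Δu_i · f(u_i).
Sum = -40.78125.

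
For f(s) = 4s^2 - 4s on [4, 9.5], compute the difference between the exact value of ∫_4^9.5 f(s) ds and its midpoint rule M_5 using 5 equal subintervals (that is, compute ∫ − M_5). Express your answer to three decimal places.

2.218

Exact integral: ∫_4^9.5 f(s) ds ≈ 909.33333.
M_5 = 907.115.
Error ≈ 909.33333 − 907.115 ≈ 2.218.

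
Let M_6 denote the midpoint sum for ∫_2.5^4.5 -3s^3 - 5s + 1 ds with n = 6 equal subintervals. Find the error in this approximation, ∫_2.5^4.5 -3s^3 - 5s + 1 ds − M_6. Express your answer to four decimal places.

-0.5833

Exact integral: ∫_2.5^4.5 f(s) ds = -311.25.
M_6 ≈ -310.666667.
Error ≈ -311.25 − (-310.666667) ≈ -0.5833.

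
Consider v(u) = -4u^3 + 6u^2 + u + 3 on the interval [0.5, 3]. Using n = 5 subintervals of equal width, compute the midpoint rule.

Δu = (3 − 0.5)/5 = 0.5.
Midpoints: 0.75, 1.25, 1.75, 2.25, 2.75.
v(0.75) = 5.4375, v(1.25) = 5.8125, v(1.75) = 1.6875, v(2.25) = -9.9375, v(2.75) = -32.0625.
Sum = Δu · [v(0.75) + v(1.25) + v(1.75) + v(2.25) + v(2.75)].
Sum = -14.53125.

-14.53125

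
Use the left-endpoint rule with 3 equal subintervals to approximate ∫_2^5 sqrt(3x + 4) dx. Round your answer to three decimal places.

10.768

Δx = (5 − 2)/3 = 1.
Left endpoints: 2, 3, 4.
f(2) ≈ 3.162, f(3) ≈ 3.606, f(4) ≈ 4.000.
Sum = Δx · [f(2) + f(3) + f(4)].
Sum ≈ 10.768.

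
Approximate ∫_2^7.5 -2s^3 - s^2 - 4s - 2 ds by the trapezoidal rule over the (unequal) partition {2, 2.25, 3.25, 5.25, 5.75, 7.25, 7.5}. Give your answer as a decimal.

Subinterval widths: 0.25, 1, 2, 0.5, 1.5, 0.25.
f(2) = -30, f(2.25) = -38.84375, f(3.25) = -94.21875, f(5.25) = -339.96875, f(5.75) = -438.28125, f(7.25) = -845.71875, f(7.5) = -932.
On each subinterval the trapezoid contributes (Δs_i/2)·[f(s_{i-1}) + f(s_i)].
Sum = -1889.1015625.

-1889.1015625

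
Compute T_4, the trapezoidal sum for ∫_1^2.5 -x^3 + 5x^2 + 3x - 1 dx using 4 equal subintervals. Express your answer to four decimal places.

Δx = (2.5 − 1)/4 = 0.375.
f(1) = 6, f(1.375) = 5109/512, f(1.75) = 14.203125, f(2.125) = 9399/512, f(2.5) = 22.125.
T_4 = (Δx/2)·[f(x_0) + 2f(x_1) + 2f(x_2) + 2f(x_3) + f(x_4)].
Sum ≈ 21.2256.

21.2256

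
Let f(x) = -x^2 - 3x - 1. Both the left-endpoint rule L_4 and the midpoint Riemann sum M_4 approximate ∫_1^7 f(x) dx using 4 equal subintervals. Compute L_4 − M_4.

46.125

L_4 = -144.75.
M_4 = -190.875.
L_4 − M_4 = 46.125.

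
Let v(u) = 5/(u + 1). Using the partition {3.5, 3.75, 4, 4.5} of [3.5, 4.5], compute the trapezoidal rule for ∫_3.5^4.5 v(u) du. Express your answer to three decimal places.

Subinterval widths: 0.25, 0.25, 0.5.
v(3.5) = 10/9, v(3.75) = 20/19, v(4) = 1, v(4.5) = 10/11.
On each subinterval the trapezoid contributes (Δu_i/2)·[v(u_{i-1}) + v(u_i)].
Sum ≈ 1.004.

1.004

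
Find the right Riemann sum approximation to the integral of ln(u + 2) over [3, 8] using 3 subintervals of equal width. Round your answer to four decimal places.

Δu = (8 − 3)/3 = 5/3.
Right endpoints: 14/3, 19/3, 8.
f(14/3) ≈ 1.8971, f(19/3) ≈ 2.1203, f(8) ≈ 2.3026.
Sum = Δu · [f(14/3) + f(19/3) + f(8)].
Sum ≈ 10.5333.

10.5333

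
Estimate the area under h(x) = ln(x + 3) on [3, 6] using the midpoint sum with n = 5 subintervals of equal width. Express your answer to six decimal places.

6.025297

Δx = (6 − 3)/5 = 0.6.
Midpoints: 3.3, 3.9, 4.5, 5.1, 5.7.
h(3.3) ≈ 1.840550, h(3.9) ≈ 1.931521, h(4.5) ≈ 2.014903, h(5.1) ≈ 2.091864, h(5.7) ≈ 2.163323.
Sum = Δx · [h(3.3) + h(3.9) + h(4.5) + h(5.1) + h(5.7)].
Sum ≈ 6.025297.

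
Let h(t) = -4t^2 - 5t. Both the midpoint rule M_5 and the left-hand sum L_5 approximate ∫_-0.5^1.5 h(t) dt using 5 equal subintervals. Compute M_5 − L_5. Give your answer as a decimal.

M_5 = -9.56.
L_5 = -6.28.
M_5 − L_5 = -3.28.

-3.28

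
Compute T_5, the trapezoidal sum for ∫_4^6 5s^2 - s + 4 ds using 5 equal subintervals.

251.6

Δs = (6 − 4)/5 = 0.4.
f(4) = 80, f(4.4) = 96.4, f(4.8) = 114.4, f(5.2) = 134, f(5.6) = 155.2, f(6) = 178.
T_5 = (Δs/2)·[f(s_0) + 2f(s_1) + ... + 2f(s_{4}) + f(s_5)].
Sum = 251.6.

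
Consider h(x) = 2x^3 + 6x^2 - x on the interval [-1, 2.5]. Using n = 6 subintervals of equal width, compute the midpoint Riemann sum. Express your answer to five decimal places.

Δx = (2.5 − (-1))/6 = 7/12.
Midpoints: -17/24, -0.125, 11/24, 25/24, 1.625, 53/24.
h(-17/24) = 20791/6912, h(-0.125) = 0.21484375, h(11/24) = 6875/6912, h(25/24) = 53425/6912, h(1.625) = 22.80078125, h(53/24) = 335861/6912.
Sum = Δx · [h(-17/24) + h(-0.125) + h(11/24) + ...].
Sum ≈ 48.61415.

48.61415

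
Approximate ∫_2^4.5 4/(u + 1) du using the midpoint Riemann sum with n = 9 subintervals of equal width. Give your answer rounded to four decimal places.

Δu = (4.5 − 2)/9 = 5/18.
Midpoints: 77/36, 29/12, 97/36, 107/36, 3.25, 127/36, 137/36, 49/12, 157/36.
f(77/36) = 144/113, f(29/12) = 48/41, f(97/36) = 144/133, f(107/36) = 144/143, f(3.25) = 16/17, f(127/36) = 144/163, f(137/36) = 144/173, f(49/12) = 48/61, f(157/36) = 144/193.
Sum = Δu · [f(77/36) + f(29/12) + f(97/36) + ...].
Sum ≈ 2.4235.

2.4235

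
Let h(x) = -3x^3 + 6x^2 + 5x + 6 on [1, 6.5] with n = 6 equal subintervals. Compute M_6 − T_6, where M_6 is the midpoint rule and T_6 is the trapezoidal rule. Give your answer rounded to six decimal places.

M_6 ≈ -643.98459201.
T_6 ≈ -676.04644097.
M_6 − T_6 ≈ 32.061849.

32.061849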